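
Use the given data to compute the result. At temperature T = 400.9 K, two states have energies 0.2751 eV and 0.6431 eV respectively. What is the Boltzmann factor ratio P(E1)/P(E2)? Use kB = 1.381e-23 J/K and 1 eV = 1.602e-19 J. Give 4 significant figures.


Step 1: Compute energy difference dE = E1 - E2 = 0.2751 - 0.6431 = -0.368 eV
Step 2: Convert to Joules: dE_J = -0.368 * 1.602e-19 = -5.895e-20 J
Step 3: Compute exponent = -dE_J / (kB * T) = -(-5.895e-20) / (1.381e-23 * 400.9) = 10.65
Step 4: P(E1)/P(E2) = exp(10.65) = 4.212e+04

4.212e+04


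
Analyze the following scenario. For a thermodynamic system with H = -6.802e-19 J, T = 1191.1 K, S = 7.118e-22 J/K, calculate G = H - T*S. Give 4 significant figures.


Step 1: T*S = 1191.1 * 7.118e-22 = 8.478e-19 J
Step 2: G = H - T*S = -6.802e-19 - 8.478e-19
Step 3: G = -1.528e-18 J

-1.528e-18


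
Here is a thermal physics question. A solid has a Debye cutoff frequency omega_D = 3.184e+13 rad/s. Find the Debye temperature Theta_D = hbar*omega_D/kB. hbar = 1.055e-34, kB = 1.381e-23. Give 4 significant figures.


Step 1: hbar*omega_D = 1.055e-34 * 3.184e+13 = 3.359e-21 J
Step 2: Theta_D = 3.359e-21 / 1.381e-23
Step 3: Theta_D = 243.2 K

243.2


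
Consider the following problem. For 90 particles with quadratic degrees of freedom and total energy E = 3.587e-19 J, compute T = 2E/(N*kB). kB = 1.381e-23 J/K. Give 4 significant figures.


Step 1: Numerator = 2*E = 2*3.587e-19 = 7.174e-19 J
Step 2: Denominator = N*kB = 90*1.381e-23 = 1.243e-21
Step 3: T = 7.174e-19 / 1.243e-21 = 577.2 K

577.2


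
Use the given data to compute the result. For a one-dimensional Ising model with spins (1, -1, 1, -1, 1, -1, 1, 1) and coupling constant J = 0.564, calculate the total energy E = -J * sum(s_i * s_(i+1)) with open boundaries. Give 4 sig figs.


Step 1: Nearest-neighbor products: -1, -1, -1, -1, -1, -1, 1
Step 2: Sum of products = -5
Step 3: E = -0.564 * -5 = 2.82

2.82


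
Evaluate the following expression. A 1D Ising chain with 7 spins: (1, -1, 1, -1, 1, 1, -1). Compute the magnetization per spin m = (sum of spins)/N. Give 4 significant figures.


Step 1: Count up spins (+1): 4, down spins (-1): 3
Step 2: Total magnetization M = 4 - 3 = 1
Step 3: m = M/N = 1/7 = 0.1429

0.1429


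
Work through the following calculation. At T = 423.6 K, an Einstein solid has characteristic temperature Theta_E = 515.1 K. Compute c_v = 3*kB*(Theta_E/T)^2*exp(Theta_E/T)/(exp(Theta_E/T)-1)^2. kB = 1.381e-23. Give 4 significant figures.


Step 1: x = Theta_E/T = 515.1/423.6 = 1.216
Step 2: x^2 = 1.479
Step 3: exp(x) = 3.374
Step 4: c_v = 3*1.381e-23*1.479*3.374/(3.374-1)^2 = 3.668e-23

3.668e-23


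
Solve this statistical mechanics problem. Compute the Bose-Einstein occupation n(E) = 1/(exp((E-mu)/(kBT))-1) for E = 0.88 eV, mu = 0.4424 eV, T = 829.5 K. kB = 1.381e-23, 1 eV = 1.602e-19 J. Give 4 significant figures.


Step 1: (E - mu) = 0.4376 eV
Step 2: x = (E-mu)*eV/(kB*T) = 0.4376*1.602e-19/(1.381e-23*829.5) = 6.12
Step 3: exp(x) = 454.7
Step 4: n = 1/(exp(x)-1) = 0.002204

0.002204


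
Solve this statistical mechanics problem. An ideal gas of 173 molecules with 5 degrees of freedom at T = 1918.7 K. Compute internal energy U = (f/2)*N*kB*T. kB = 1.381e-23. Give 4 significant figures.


Step 1: f/2 = 5/2 = 2.5
Step 2: N*kB*T = 173*1.381e-23*1918.7 = 4.584e-18
Step 3: U = 2.5 * 4.584e-18 = 1.146e-17 J

1.146e-17


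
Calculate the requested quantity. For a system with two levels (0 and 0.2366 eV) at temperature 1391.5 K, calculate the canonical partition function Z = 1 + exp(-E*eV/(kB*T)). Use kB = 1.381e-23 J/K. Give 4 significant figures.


Step 1: Compute beta*E = E*eV/(kB*T) = 0.2366*1.602e-19/(1.381e-23*1391.5) = 1.972
Step 2: exp(-beta*E) = exp(-1.972) = 0.1391
Step 3: Z = 1 + 0.1391 = 1.139

1.139


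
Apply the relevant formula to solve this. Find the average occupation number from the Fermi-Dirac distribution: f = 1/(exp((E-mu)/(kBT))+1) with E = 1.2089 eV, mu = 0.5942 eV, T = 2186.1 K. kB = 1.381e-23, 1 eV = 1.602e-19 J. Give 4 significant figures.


Step 1: (E - mu) = 1.2089 - 0.5942 = 0.6147 eV
Step 2: Convert: (E-mu)*eV = 9.847e-20 J
Step 3: x = (E-mu)*eV/(kB*T) = 3.262
Step 4: f = 1/(exp(3.262)+1) = 0.0369

0.0369


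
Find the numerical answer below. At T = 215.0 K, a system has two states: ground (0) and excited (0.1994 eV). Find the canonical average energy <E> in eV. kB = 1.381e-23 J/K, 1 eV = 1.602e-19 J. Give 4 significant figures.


Step 1: beta*E = 0.1994*1.602e-19/(1.381e-23*215.0) = 10.76
Step 2: exp(-beta*E) = 2.126e-05
Step 3: <E> = 0.1994*2.126e-05/(1+2.126e-05) = 4.24e-06 eV

4.24e-06


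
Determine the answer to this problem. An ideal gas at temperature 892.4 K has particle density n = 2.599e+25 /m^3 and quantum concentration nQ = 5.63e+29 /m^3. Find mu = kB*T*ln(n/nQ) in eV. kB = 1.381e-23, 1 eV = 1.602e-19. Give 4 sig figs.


Step 1: n/nQ = 2.599e+25/5.63e+29 = 4.616e-05
Step 2: ln(n/nQ) = -9.983
Step 3: mu = kB*T*ln(n/nQ) = 1.232e-20*-9.983 = -1.23e-19 J
Step 4: Convert to eV: -1.23e-19/1.602e-19 = -0.768 eV

-0.768


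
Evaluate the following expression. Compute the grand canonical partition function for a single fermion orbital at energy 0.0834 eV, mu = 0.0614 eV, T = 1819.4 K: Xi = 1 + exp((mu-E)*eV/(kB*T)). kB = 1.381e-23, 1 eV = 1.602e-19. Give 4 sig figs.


Step 1: (mu - E) = 0.0614 - 0.0834 = -0.022 eV
Step 2: x = (mu-E)*eV/(kB*T) = -0.022*1.602e-19/(1.381e-23*1819.4) = -0.1403
Step 3: exp(x) = 0.8691
Step 4: Xi = 1 + 0.8691 = 1.869

1.869


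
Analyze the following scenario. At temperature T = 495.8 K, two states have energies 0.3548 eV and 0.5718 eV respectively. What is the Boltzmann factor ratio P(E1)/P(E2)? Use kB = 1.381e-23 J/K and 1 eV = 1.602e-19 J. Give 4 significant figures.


Step 1: Compute energy difference dE = E1 - E2 = 0.3548 - 0.5718 = -0.217 eV
Step 2: Convert to Joules: dE_J = -0.217 * 1.602e-19 = -3.476e-20 J
Step 3: Compute exponent = -dE_J / (kB * T) = -(-3.476e-20) / (1.381e-23 * 495.8) = 5.077
Step 4: P(E1)/P(E2) = exp(5.077) = 160.3

160.3


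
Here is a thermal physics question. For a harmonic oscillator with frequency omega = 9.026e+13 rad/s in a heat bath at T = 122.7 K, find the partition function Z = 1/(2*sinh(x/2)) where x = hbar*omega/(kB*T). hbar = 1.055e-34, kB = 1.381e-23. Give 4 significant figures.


Step 1: Compute x = hbar*omega/(kB*T) = 1.055e-34*9.026e+13/(1.381e-23*122.7) = 5.62
Step 2: x/2 = 2.81
Step 3: sinh(x/2) = 8.273
Step 4: Z = 1/(2*8.273) = 0.06043

0.06043


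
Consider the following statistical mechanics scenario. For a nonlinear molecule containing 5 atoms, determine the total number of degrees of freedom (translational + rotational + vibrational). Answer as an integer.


Step 1: Translational DOF = 3
Step 2: Rotational DOF (nonlinear) = 3
Step 3: Vibrational DOF = 3*5 - 6 = 9
Step 4: Total = 3 + 3 + 9 = 15

15


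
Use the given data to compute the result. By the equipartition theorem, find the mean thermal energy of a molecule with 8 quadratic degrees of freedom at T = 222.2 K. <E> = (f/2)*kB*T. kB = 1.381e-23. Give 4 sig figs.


Step 1: f/2 = 8/2 = 4
Step 2: kB*T = 1.381e-23 * 222.2 = 3.069e-21
Step 3: <E> = 4 * 3.069e-21 = 1.227e-20 J

1.227e-20


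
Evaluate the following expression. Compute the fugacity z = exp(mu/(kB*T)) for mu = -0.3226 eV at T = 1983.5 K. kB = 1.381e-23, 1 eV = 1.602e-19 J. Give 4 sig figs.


Step 1: Convert mu to Joules: -0.3226*1.602e-19 = -5.168e-20 J
Step 2: kB*T = 1.381e-23*1983.5 = 2.739e-20 J
Step 3: mu/(kB*T) = -1.887
Step 4: z = exp(-1.887) = 0.1516

0.1516


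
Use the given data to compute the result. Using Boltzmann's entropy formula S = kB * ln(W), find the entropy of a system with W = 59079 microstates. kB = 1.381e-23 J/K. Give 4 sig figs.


Step 1: ln(W) = ln(59079) = 10.99
Step 2: S = kB * ln(W) = 1.381e-23 * 10.99
Step 3: S = 1.517e-22 J/K

1.517e-22


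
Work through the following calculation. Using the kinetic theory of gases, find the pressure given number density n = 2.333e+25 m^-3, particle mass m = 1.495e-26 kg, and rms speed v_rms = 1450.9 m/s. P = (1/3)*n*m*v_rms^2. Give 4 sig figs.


Step 1: v_rms^2 = 1450.9^2 = 2.105e+06
Step 2: n*m = 2.333e+25*1.495e-26 = 0.3488
Step 3: P = (1/3)*0.3488*2.105e+06 = 2.447e+05 Pa

2.447e+05


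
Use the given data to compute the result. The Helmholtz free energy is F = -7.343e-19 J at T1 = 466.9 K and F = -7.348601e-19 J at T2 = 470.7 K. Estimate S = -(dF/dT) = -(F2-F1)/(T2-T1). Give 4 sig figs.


Step 1: dF = F2 - F1 = -7.348601e-19 - (-7.343e-19) = -5.601e-22 J
Step 2: dT = T2 - T1 = 470.7 - 466.9 = 3.8 K
Step 3: S = -dF/dT = -(-5.601e-22)/3.8 = 1.474e-22 J/K

1.474e-22


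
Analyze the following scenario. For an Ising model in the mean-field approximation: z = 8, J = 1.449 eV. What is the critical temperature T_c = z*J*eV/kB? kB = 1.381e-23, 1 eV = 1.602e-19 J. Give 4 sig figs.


Step 1: z*J = 8*1.449 = 11.59 eV
Step 2: Convert to Joules: 11.59*1.602e-19 = 1.857e-18 J
Step 3: T_c = 1.857e-18 / 1.381e-23 = 1.345e+05 K

1.345e+05


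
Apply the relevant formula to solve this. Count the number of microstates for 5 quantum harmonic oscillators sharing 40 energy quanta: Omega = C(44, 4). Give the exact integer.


Step 1: Use binomial coefficient C(44, 4)
Step 2: Numerator = 44! / 40!
Step 3: Denominator = 4!
Step 4: Omega = 135751

135751


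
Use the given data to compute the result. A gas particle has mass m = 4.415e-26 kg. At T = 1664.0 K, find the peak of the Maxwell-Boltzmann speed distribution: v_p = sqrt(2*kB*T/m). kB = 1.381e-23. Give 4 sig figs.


Step 1: Numerator = 2*kB*T = 2*1.381e-23*1664.0 = 4.596e-20
Step 2: Ratio = 4.596e-20 / 4.415e-26 = 1.041e+06
Step 3: v_p = sqrt(1.041e+06) = 1020 m/s

1020


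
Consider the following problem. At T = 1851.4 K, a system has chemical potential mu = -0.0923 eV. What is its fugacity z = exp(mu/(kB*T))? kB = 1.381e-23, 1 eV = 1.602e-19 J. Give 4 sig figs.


Step 1: Convert mu to Joules: -0.0923*1.602e-19 = -1.479e-20 J
Step 2: kB*T = 1.381e-23*1851.4 = 2.557e-20 J
Step 3: mu/(kB*T) = -0.5783
Step 4: z = exp(-0.5783) = 0.5608

0.5608


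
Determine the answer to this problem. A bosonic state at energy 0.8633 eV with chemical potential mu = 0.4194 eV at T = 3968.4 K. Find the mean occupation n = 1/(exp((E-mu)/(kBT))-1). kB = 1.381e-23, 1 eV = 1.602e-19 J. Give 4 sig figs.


Step 1: (E - mu) = 0.4439 eV
Step 2: x = (E-mu)*eV/(kB*T) = 0.4439*1.602e-19/(1.381e-23*3968.4) = 1.298
Step 3: exp(x) = 3.66
Step 4: n = 1/(exp(x)-1) = 0.3759

0.3759


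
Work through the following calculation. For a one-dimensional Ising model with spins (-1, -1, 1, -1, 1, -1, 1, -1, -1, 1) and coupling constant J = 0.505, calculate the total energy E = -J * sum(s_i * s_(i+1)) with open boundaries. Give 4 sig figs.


Step 1: Nearest-neighbor products: 1, -1, -1, -1, -1, -1, -1, 1, -1
Step 2: Sum of products = -5
Step 3: E = -0.505 * -5 = 2.525

2.525


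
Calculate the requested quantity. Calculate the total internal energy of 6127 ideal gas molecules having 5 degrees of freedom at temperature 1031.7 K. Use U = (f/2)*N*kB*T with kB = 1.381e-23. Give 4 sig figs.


Step 1: f/2 = 5/2 = 2.5
Step 2: N*kB*T = 6127*1.381e-23*1031.7 = 8.73e-17
Step 3: U = 2.5 * 8.73e-17 = 2.182e-16 J

2.182e-16


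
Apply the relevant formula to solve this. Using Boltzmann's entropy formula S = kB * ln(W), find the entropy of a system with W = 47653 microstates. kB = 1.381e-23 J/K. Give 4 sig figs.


Step 1: ln(W) = ln(47653) = 10.77
Step 2: S = kB * ln(W) = 1.381e-23 * 10.77
Step 3: S = 1.488e-22 J/K

1.488e-22


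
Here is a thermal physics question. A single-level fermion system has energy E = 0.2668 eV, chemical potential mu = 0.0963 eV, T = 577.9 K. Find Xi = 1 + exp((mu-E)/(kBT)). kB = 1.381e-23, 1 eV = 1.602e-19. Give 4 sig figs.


Step 1: (mu - E) = 0.0963 - 0.2668 = -0.1705 eV
Step 2: x = (mu-E)*eV/(kB*T) = -0.1705*1.602e-19/(1.381e-23*577.9) = -3.422
Step 3: exp(x) = 0.03263
Step 4: Xi = 1 + 0.03263 = 1.033

1.033


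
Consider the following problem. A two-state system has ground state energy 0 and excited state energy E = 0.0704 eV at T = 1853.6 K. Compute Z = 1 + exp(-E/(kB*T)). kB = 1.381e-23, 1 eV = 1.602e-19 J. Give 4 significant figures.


Step 1: Compute beta*E = E*eV/(kB*T) = 0.0704*1.602e-19/(1.381e-23*1853.6) = 0.4406
Step 2: exp(-beta*E) = exp(-0.4406) = 0.6437
Step 3: Z = 1 + 0.6437 = 1.644

1.644


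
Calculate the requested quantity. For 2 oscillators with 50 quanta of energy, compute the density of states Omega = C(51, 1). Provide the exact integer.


Step 1: Use binomial coefficient C(51, 1)
Step 2: Numerator = 51! / 50!
Step 3: Denominator = 1!
Step 4: Omega = 51

51


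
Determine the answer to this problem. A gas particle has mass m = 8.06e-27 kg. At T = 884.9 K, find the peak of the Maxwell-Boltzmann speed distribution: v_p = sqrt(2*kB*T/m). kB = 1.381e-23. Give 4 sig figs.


Step 1: Numerator = 2*kB*T = 2*1.381e-23*884.9 = 2.444e-20
Step 2: Ratio = 2.444e-20 / 8.06e-27 = 3.032e+06
Step 3: v_p = sqrt(3.032e+06) = 1741 m/s

1741


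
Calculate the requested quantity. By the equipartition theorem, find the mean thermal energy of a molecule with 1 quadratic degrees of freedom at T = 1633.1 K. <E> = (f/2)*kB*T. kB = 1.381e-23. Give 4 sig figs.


Step 1: f/2 = 1/2 = 0.5
Step 2: kB*T = 1.381e-23 * 1633.1 = 2.255e-20
Step 3: <E> = 0.5 * 2.255e-20 = 1.128e-20 J

1.128e-20


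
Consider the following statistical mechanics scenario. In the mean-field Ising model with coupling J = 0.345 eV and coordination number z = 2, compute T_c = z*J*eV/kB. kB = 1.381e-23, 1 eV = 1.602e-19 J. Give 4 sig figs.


Step 1: z*J = 2*0.345 = 0.69 eV
Step 2: Convert to Joules: 0.69*1.602e-19 = 1.105e-19 J
Step 3: T_c = 1.105e-19 / 1.381e-23 = 8004 K

8004


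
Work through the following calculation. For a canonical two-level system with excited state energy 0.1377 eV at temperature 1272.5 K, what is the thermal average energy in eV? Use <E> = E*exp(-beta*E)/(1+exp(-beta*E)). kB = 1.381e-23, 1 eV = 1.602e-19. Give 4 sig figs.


Step 1: beta*E = 0.1377*1.602e-19/(1.381e-23*1272.5) = 1.255
Step 2: exp(-beta*E) = 0.285
Step 3: <E> = 0.1377*0.285/(1+0.285) = 0.03054 eV

0.03054


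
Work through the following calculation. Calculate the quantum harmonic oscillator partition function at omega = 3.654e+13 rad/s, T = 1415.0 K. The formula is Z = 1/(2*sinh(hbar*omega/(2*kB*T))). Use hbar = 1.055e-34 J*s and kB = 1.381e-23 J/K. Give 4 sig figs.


Step 1: Compute x = hbar*omega/(kB*T) = 1.055e-34*3.654e+13/(1.381e-23*1415.0) = 0.1973
Step 2: x/2 = 0.09864
Step 3: sinh(x/2) = 0.0988
Step 4: Z = 1/(2*0.0988) = 5.061

5.061


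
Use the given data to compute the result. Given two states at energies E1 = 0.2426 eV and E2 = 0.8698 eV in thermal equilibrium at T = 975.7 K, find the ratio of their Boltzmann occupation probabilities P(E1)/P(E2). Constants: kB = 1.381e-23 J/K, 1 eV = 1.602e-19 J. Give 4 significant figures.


Step 1: Compute energy difference dE = E1 - E2 = 0.2426 - 0.8698 = -0.6272 eV
Step 2: Convert to Joules: dE_J = -0.6272 * 1.602e-19 = -1.005e-19 J
Step 3: Compute exponent = -dE_J / (kB * T) = -(-1.005e-19) / (1.381e-23 * 975.7) = 7.457
Step 4: P(E1)/P(E2) = exp(7.457) = 1732

1732


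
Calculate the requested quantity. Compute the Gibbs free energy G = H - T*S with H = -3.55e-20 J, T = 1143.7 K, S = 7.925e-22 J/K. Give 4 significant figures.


Step 1: T*S = 1143.7 * 7.925e-22 = 9.064e-19 J
Step 2: G = H - T*S = -3.55e-20 - 9.064e-19
Step 3: G = -9.419e-19 J

-9.419e-19


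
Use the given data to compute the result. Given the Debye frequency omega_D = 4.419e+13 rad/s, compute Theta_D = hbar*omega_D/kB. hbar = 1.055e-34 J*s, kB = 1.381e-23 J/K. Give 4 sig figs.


Step 1: hbar*omega_D = 1.055e-34 * 4.419e+13 = 4.662e-21 J
Step 2: Theta_D = 4.662e-21 / 1.381e-23
Step 3: Theta_D = 337.6 K

337.6


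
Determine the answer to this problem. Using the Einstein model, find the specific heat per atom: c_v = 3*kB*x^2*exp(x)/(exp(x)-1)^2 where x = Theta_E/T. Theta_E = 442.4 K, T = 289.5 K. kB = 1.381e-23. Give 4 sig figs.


Step 1: x = Theta_E/T = 442.4/289.5 = 1.528
Step 2: x^2 = 2.335
Step 3: exp(x) = 4.61
Step 4: c_v = 3*1.381e-23*2.335*4.61/(4.61-1)^2 = 3.423e-23

3.423e-23


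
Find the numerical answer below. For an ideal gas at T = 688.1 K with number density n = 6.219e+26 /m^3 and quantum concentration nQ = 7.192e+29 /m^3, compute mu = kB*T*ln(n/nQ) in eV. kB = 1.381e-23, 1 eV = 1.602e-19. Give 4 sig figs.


Step 1: n/nQ = 6.219e+26/7.192e+29 = 0.0008647
Step 2: ln(n/nQ) = -7.053
Step 3: mu = kB*T*ln(n/nQ) = 9.503e-21*-7.053 = -6.702e-20 J
Step 4: Convert to eV: -6.702e-20/1.602e-19 = -0.4184 eV

-0.4184


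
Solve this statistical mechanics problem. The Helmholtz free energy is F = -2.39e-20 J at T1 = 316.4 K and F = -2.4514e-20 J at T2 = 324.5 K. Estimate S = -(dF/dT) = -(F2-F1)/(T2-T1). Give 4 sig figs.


Step 1: dF = F2 - F1 = -2.4514e-20 - (-2.39e-20) = -6.14e-22 J
Step 2: dT = T2 - T1 = 324.5 - 316.4 = 8.1 K
Step 3: S = -dF/dT = -(-6.14e-22)/8.1 = 7.58e-23 J/K

7.58e-23


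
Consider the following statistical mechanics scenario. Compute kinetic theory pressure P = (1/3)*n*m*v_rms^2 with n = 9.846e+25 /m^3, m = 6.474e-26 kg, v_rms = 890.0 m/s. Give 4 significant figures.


Step 1: v_rms^2 = 890.0^2 = 7.921e+05
Step 2: n*m = 9.846e+25*6.474e-26 = 6.374
Step 3: P = (1/3)*6.374*7.921e+05 = 1.683e+06 Pa

1.683e+06


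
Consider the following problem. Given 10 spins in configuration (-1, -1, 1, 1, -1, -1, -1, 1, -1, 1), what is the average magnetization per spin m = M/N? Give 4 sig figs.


Step 1: Count up spins (+1): 4, down spins (-1): 6
Step 2: Total magnetization M = 4 - 6 = -2
Step 3: m = M/N = -2/10 = -0.2

-0.2


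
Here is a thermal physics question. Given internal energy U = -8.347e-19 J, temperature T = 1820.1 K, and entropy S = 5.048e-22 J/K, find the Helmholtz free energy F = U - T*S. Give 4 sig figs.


Step 1: T*S = 1820.1 * 5.048e-22 = 9.188e-19 J
Step 2: F = U - T*S = -8.347e-19 - 9.188e-19
Step 3: F = -1.753e-18 J

-1.753e-18


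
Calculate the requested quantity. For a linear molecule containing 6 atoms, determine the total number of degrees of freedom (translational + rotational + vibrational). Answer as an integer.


Step 1: Translational DOF = 3
Step 2: Rotational DOF (linear) = 2
Step 3: Vibrational DOF = 3*6 - 5 = 13
Step 4: Total = 3 + 2 + 13 = 18

18


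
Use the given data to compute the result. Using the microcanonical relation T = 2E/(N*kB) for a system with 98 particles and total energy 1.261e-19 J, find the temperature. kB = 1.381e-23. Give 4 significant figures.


Step 1: Numerator = 2*E = 2*1.261e-19 = 2.522e-19 J
Step 2: Denominator = N*kB = 98*1.381e-23 = 1.353e-21
Step 3: T = 2.522e-19 / 1.353e-21 = 186.3 K

186.3


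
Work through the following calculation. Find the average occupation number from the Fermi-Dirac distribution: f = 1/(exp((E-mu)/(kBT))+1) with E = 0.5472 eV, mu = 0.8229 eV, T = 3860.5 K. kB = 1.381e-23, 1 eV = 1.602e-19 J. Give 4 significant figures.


Step 1: (E - mu) = 0.5472 - 0.8229 = -0.2757 eV
Step 2: Convert: (E-mu)*eV = -4.417e-20 J
Step 3: x = (E-mu)*eV/(kB*T) = -0.8284
Step 4: f = 1/(exp(-0.8284)+1) = 0.696

0.696


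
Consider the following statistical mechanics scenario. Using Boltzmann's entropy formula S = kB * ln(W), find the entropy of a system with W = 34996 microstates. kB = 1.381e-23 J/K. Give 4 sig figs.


Step 1: ln(W) = ln(34996) = 10.46
Step 2: S = kB * ln(W) = 1.381e-23 * 10.46
Step 3: S = 1.445e-22 J/K

1.445e-22


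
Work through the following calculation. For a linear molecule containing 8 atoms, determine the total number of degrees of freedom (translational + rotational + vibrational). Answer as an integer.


Step 1: Translational DOF = 3
Step 2: Rotational DOF (linear) = 2
Step 3: Vibrational DOF = 3*8 - 5 = 19
Step 4: Total = 3 + 2 + 19 = 24

24


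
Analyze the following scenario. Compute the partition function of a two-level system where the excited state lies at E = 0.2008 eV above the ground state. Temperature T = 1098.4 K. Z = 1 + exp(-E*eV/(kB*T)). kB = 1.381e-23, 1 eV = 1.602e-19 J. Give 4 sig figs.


Step 1: Compute beta*E = E*eV/(kB*T) = 0.2008*1.602e-19/(1.381e-23*1098.4) = 2.121
Step 2: exp(-beta*E) = exp(-2.121) = 0.12
Step 3: Z = 1 + 0.12 = 1.12

1.12


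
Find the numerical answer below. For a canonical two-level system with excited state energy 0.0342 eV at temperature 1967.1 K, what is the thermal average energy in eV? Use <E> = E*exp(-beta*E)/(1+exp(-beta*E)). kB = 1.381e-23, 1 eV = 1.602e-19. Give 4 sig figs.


Step 1: beta*E = 0.0342*1.602e-19/(1.381e-23*1967.1) = 0.2017
Step 2: exp(-beta*E) = 0.8174
Step 3: <E> = 0.0342*0.8174/(1+0.8174) = 0.01538 eV

0.01538


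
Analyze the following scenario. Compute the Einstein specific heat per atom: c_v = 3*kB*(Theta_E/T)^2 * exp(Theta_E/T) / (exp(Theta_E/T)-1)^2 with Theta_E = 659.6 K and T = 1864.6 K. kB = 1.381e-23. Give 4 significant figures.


Step 1: x = Theta_E/T = 659.6/1864.6 = 0.3537
Step 2: x^2 = 0.1251
Step 3: exp(x) = 1.424
Step 4: c_v = 3*1.381e-23*0.1251*1.424/(1.424-1)^2 = 4.1e-23

4.1e-23


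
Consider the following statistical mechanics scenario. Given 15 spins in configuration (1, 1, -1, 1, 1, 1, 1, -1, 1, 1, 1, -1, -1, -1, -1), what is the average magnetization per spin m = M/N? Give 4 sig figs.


Step 1: Count up spins (+1): 9, down spins (-1): 6
Step 2: Total magnetization M = 9 - 6 = 3
Step 3: m = M/N = 3/15 = 0.2

0.2


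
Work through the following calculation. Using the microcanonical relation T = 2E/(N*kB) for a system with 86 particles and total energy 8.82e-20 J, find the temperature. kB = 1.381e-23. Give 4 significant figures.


Step 1: Numerator = 2*E = 2*8.82e-20 = 1.764e-19 J
Step 2: Denominator = N*kB = 86*1.381e-23 = 1.188e-21
Step 3: T = 1.764e-19 / 1.188e-21 = 148.5 K

148.5


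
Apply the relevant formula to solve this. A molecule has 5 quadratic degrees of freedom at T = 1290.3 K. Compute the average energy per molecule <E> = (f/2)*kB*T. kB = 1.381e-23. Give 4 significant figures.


Step 1: f/2 = 5/2 = 2.5
Step 2: kB*T = 1.381e-23 * 1290.3 = 1.782e-20
Step 3: <E> = 2.5 * 1.782e-20 = 4.455e-20 J

4.455e-20


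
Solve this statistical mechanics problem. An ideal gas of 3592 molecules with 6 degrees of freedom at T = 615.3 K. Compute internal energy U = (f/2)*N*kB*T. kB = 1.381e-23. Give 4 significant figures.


Step 1: f/2 = 6/2 = 3.0
Step 2: N*kB*T = 3592*1.381e-23*615.3 = 3.052e-17
Step 3: U = 3.0 * 3.052e-17 = 9.157e-17 J

9.157e-17


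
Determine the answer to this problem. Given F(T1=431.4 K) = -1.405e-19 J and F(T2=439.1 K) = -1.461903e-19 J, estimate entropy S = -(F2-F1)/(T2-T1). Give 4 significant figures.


Step 1: dF = F2 - F1 = -1.461903e-19 - (-1.405e-19) = -5.6903e-21 J
Step 2: dT = T2 - T1 = 439.1 - 431.4 = 7.7 K
Step 3: S = -dF/dT = -(-5.6903e-21)/7.7 = 7.39e-22 J/K

7.39e-22


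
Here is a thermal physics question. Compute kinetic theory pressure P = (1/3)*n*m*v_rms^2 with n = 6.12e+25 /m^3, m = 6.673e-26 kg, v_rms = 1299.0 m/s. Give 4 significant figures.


Step 1: v_rms^2 = 1299.0^2 = 1.687e+06
Step 2: n*m = 6.12e+25*6.673e-26 = 4.084
Step 3: P = (1/3)*4.084*1.687e+06 = 2.297e+06 Pa

2.297e+06


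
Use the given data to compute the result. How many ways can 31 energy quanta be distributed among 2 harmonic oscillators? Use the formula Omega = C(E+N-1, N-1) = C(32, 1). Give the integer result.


Step 1: Use binomial coefficient C(32, 1)
Step 2: Numerator = 32! / 31!
Step 3: Denominator = 1!
Step 4: Omega = 32

32


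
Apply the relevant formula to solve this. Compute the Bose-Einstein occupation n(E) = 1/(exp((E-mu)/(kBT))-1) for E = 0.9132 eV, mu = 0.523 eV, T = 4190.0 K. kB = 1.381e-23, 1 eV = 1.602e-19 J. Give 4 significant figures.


Step 1: (E - mu) = 0.3902 eV
Step 2: x = (E-mu)*eV/(kB*T) = 0.3902*1.602e-19/(1.381e-23*4190.0) = 1.08
Step 3: exp(x) = 2.946
Step 4: n = 1/(exp(x)-1) = 0.514

0.514


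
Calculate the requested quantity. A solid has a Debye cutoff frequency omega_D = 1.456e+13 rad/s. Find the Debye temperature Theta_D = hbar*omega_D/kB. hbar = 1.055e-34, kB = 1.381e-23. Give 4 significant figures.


Step 1: hbar*omega_D = 1.055e-34 * 1.456e+13 = 1.536e-21 J
Step 2: Theta_D = 1.536e-21 / 1.381e-23
Step 3: Theta_D = 111.2 K

111.2


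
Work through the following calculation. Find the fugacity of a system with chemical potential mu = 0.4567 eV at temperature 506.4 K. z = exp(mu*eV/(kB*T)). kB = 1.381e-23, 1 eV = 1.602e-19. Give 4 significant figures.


Step 1: Convert mu to Joules: 0.4567*1.602e-19 = 7.316e-20 J
Step 2: kB*T = 1.381e-23*506.4 = 6.993e-21 J
Step 3: mu/(kB*T) = 10.46
Step 4: z = exp(10.46) = 3.495e+04

3.495e+04


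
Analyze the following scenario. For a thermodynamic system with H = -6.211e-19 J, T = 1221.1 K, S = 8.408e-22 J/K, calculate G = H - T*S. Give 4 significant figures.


Step 1: T*S = 1221.1 * 8.408e-22 = 1.027e-18 J
Step 2: G = H - T*S = -6.211e-19 - 1.027e-18
Step 3: G = -1.648e-18 J

-1.648e-18


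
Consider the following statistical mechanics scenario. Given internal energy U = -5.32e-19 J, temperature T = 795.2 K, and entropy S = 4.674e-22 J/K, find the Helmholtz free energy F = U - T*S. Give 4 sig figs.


Step 1: T*S = 795.2 * 4.674e-22 = 3.717e-19 J
Step 2: F = U - T*S = -5.32e-19 - 3.717e-19
Step 3: F = -9.037e-19 J

-9.037e-19


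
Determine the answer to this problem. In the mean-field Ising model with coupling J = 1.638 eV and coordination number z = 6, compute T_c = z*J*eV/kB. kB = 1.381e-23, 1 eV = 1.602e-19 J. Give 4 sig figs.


Step 1: z*J = 6*1.638 = 9.828 eV
Step 2: Convert to Joules: 9.828*1.602e-19 = 1.574e-18 J
Step 3: T_c = 1.574e-18 / 1.381e-23 = 1.14e+05 K

1.14e+05


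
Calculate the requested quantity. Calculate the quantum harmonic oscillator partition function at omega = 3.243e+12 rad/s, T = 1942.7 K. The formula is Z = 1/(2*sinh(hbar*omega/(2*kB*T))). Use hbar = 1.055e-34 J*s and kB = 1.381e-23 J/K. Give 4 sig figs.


Step 1: Compute x = hbar*omega/(kB*T) = 1.055e-34*3.243e+12/(1.381e-23*1942.7) = 0.01275
Step 2: x/2 = 0.006376
Step 3: sinh(x/2) = 0.006376
Step 4: Z = 1/(2*0.006376) = 78.41

78.41


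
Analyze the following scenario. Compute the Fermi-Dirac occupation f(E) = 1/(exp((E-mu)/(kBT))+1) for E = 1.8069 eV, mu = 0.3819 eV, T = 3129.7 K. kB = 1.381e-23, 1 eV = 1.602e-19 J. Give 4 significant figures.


Step 1: (E - mu) = 1.8069 - 0.3819 = 1.425 eV
Step 2: Convert: (E-mu)*eV = 2.283e-19 J
Step 3: x = (E-mu)*eV/(kB*T) = 5.282
Step 4: f = 1/(exp(5.282)+1) = 0.005058

0.005058


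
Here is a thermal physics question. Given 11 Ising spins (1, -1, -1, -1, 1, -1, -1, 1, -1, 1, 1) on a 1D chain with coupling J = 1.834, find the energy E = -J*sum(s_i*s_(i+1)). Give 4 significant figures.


Step 1: Nearest-neighbor products: -1, 1, 1, -1, -1, 1, -1, -1, -1, 1
Step 2: Sum of products = -2
Step 3: E = -1.834 * -2 = 3.668

3.668


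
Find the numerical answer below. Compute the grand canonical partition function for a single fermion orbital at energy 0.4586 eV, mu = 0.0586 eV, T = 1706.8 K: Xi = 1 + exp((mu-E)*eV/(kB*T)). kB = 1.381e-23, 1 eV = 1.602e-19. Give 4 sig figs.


Step 1: (mu - E) = 0.0586 - 0.4586 = -0.4 eV
Step 2: x = (mu-E)*eV/(kB*T) = -0.4*1.602e-19/(1.381e-23*1706.8) = -2.719
Step 3: exp(x) = 0.06597
Step 4: Xi = 1 + 0.06597 = 1.066

1.066


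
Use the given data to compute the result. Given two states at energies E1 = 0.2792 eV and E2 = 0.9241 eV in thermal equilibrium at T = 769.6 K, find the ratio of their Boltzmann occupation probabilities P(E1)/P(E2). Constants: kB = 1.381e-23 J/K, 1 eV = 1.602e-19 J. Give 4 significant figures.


Step 1: Compute energy difference dE = E1 - E2 = 0.2792 - 0.9241 = -0.6449 eV
Step 2: Convert to Joules: dE_J = -0.6449 * 1.602e-19 = -1.033e-19 J
Step 3: Compute exponent = -dE_J / (kB * T) = -(-1.033e-19) / (1.381e-23 * 769.6) = 9.721
Step 4: P(E1)/P(E2) = exp(9.721) = 1.666e+04

1.666e+04


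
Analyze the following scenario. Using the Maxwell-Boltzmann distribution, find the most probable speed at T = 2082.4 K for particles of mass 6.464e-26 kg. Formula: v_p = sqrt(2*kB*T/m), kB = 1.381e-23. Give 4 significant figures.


Step 1: Numerator = 2*kB*T = 2*1.381e-23*2082.4 = 5.752e-20
Step 2: Ratio = 5.752e-20 / 6.464e-26 = 8.898e+05
Step 3: v_p = sqrt(8.898e+05) = 943.3 m/s

943.3


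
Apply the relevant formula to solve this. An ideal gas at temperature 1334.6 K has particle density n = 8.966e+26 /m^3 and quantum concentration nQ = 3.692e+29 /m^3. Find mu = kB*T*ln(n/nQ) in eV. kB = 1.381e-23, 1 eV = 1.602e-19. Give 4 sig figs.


Step 1: n/nQ = 8.966e+26/3.692e+29 = 0.002428
Step 2: ln(n/nQ) = -6.02
Step 3: mu = kB*T*ln(n/nQ) = 1.843e-20*-6.02 = -1.11e-19 J
Step 4: Convert to eV: -1.11e-19/1.602e-19 = -0.6926 eV

-0.6926


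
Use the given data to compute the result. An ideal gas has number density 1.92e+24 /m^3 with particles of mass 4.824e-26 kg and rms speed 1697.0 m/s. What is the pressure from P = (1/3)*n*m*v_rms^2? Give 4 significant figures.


Step 1: v_rms^2 = 1697.0^2 = 2.88e+06
Step 2: n*m = 1.92e+24*4.824e-26 = 0.09262
Step 3: P = (1/3)*0.09262*2.88e+06 = 8.891e+04 Pa

8.891e+04


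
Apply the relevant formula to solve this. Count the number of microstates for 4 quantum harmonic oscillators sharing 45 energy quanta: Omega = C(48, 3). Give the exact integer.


Step 1: Use binomial coefficient C(48, 3)
Step 2: Numerator = 48! / 45!
Step 3: Denominator = 3!
Step 4: Omega = 17296

17296


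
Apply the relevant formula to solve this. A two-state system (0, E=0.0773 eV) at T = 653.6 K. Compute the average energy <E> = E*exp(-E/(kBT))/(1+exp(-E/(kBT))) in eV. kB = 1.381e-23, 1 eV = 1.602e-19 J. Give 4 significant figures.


Step 1: beta*E = 0.0773*1.602e-19/(1.381e-23*653.6) = 1.372
Step 2: exp(-beta*E) = 0.2536
Step 3: <E> = 0.0773*0.2536/(1+0.2536) = 0.01564 eV

0.01564


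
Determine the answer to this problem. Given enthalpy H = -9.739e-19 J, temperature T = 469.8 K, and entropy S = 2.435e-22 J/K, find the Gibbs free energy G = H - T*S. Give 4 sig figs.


Step 1: T*S = 469.8 * 2.435e-22 = 1.144e-19 J
Step 2: G = H - T*S = -9.739e-19 - 1.144e-19
Step 3: G = -1.088e-18 J

-1.088e-18


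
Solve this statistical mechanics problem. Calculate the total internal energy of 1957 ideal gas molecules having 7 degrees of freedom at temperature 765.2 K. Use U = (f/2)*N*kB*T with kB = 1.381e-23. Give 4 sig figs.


Step 1: f/2 = 7/2 = 3.5
Step 2: N*kB*T = 1957*1.381e-23*765.2 = 2.068e-17
Step 3: U = 3.5 * 2.068e-17 = 7.238e-17 J

7.238e-17


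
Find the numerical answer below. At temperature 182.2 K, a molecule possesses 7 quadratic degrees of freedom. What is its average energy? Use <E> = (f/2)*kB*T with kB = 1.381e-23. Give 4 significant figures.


Step 1: f/2 = 7/2 = 3.5
Step 2: kB*T = 1.381e-23 * 182.2 = 2.516e-21
Step 3: <E> = 3.5 * 2.516e-21 = 8.807e-21 J

8.807e-21


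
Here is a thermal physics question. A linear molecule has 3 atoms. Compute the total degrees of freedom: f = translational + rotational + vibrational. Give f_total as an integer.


Step 1: Translational DOF = 3
Step 2: Rotational DOF (linear) = 2
Step 3: Vibrational DOF = 3*3 - 5 = 4
Step 4: Total = 3 + 2 + 4 = 9

9


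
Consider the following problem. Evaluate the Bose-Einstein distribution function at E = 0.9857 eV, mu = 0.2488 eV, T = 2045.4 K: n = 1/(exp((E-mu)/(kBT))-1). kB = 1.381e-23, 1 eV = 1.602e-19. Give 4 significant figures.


Step 1: (E - mu) = 0.7369 eV
Step 2: x = (E-mu)*eV/(kB*T) = 0.7369*1.602e-19/(1.381e-23*2045.4) = 4.179
Step 3: exp(x) = 65.32
Step 4: n = 1/(exp(x)-1) = 0.01555

0.01555


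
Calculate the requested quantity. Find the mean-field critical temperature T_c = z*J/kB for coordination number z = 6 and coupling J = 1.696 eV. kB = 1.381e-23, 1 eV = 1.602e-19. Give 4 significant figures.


Step 1: z*J = 6*1.696 = 10.18 eV
Step 2: Convert to Joules: 10.18*1.602e-19 = 1.63e-18 J
Step 3: T_c = 1.63e-18 / 1.381e-23 = 1.18e+05 K

1.18e+05


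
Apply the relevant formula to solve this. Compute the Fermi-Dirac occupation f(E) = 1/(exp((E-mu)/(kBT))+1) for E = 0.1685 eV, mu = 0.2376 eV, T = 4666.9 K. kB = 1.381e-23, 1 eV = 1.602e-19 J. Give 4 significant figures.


Step 1: (E - mu) = 0.1685 - 0.2376 = -0.0691 eV
Step 2: Convert: (E-mu)*eV = -1.107e-20 J
Step 3: x = (E-mu)*eV/(kB*T) = -0.1718
Step 4: f = 1/(exp(-0.1718)+1) = 0.5428

0.5428


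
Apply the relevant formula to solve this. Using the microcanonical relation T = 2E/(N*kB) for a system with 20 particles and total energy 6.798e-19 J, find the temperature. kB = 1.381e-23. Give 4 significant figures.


Step 1: Numerator = 2*E = 2*6.798e-19 = 1.36e-18 J
Step 2: Denominator = N*kB = 20*1.381e-23 = 2.762e-22
Step 3: T = 1.36e-18 / 2.762e-22 = 4923 K

4923


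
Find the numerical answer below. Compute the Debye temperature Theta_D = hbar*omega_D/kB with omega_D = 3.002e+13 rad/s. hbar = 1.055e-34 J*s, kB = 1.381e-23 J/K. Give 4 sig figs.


Step 1: hbar*omega_D = 1.055e-34 * 3.002e+13 = 3.167e-21 J
Step 2: Theta_D = 3.167e-21 / 1.381e-23
Step 3: Theta_D = 229.3 K

229.3


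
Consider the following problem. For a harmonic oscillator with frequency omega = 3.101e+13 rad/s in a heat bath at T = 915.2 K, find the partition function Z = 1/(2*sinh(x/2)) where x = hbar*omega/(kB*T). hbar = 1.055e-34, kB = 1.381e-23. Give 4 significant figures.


Step 1: Compute x = hbar*omega/(kB*T) = 1.055e-34*3.101e+13/(1.381e-23*915.2) = 0.2588
Step 2: x/2 = 0.1294
Step 3: sinh(x/2) = 0.1298
Step 4: Z = 1/(2*0.1298) = 3.853

3.853


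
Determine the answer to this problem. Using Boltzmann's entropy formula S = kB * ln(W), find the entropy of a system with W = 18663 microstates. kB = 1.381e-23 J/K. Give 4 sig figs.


Step 1: ln(W) = ln(18663) = 9.834
Step 2: S = kB * ln(W) = 1.381e-23 * 9.834
Step 3: S = 1.358e-22 J/K

1.358e-22


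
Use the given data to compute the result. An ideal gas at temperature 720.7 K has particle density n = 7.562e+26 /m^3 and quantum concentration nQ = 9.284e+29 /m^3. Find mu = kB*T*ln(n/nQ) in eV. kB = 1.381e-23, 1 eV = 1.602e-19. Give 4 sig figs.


Step 1: n/nQ = 7.562e+26/9.284e+29 = 0.0008145
Step 2: ln(n/nQ) = -7.113
Step 3: mu = kB*T*ln(n/nQ) = 9.953e-21*-7.113 = -7.079e-20 J
Step 4: Convert to eV: -7.079e-20/1.602e-19 = -0.4419 eV

-0.4419


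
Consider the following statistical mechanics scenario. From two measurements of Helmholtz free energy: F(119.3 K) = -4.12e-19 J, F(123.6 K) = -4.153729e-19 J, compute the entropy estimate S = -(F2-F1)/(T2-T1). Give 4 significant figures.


Step 1: dF = F2 - F1 = -4.153729e-19 - (-4.12e-19) = -3.3729e-21 J
Step 2: dT = T2 - T1 = 123.6 - 119.3 = 4.3 K
Step 3: S = -dF/dT = -(-3.3729e-21)/4.3 = 7.844e-22 J/K

7.844e-22


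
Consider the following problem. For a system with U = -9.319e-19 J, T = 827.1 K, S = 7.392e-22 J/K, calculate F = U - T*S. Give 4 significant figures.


Step 1: T*S = 827.1 * 7.392e-22 = 6.114e-19 J
Step 2: F = U - T*S = -9.319e-19 - 6.114e-19
Step 3: F = -1.543e-18 J

-1.543e-18


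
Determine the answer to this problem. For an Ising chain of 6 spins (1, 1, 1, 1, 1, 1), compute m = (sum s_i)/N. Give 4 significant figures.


Step 1: Count up spins (+1): 6, down spins (-1): 0
Step 2: Total magnetization M = 6 - 0 = 6
Step 3: m = M/N = 6/6 = 1

1


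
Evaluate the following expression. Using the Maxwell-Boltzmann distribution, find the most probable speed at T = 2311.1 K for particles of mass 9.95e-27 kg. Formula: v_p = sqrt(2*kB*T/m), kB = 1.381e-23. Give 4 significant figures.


Step 1: Numerator = 2*kB*T = 2*1.381e-23*2311.1 = 6.383e-20
Step 2: Ratio = 6.383e-20 / 9.95e-27 = 6.415e+06
Step 3: v_p = sqrt(6.415e+06) = 2533 m/s

2533


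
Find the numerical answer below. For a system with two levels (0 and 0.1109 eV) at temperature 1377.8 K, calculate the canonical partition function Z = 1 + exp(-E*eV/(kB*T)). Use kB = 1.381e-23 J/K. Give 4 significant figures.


Step 1: Compute beta*E = E*eV/(kB*T) = 0.1109*1.602e-19/(1.381e-23*1377.8) = 0.9337
Step 2: exp(-beta*E) = exp(-0.9337) = 0.3931
Step 3: Z = 1 + 0.3931 = 1.393

1.393


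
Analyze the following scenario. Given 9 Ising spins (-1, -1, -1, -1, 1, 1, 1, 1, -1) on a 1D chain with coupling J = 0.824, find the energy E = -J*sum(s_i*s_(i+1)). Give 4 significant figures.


Step 1: Nearest-neighbor products: 1, 1, 1, -1, 1, 1, 1, -1
Step 2: Sum of products = 4
Step 3: E = -0.824 * 4 = -3.296

-3.296


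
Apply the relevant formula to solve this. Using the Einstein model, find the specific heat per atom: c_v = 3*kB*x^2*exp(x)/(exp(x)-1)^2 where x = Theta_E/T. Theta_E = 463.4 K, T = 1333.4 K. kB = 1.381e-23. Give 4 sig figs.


Step 1: x = Theta_E/T = 463.4/1333.4 = 0.3475
Step 2: x^2 = 0.1208
Step 3: exp(x) = 1.416
Step 4: c_v = 3*1.381e-23*0.1208*1.416/(1.416-1)^2 = 4.102e-23

4.102e-23


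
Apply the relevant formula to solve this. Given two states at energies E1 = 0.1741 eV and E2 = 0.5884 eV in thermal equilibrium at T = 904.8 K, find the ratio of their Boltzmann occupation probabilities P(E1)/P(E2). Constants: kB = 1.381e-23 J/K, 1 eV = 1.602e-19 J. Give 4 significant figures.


Step 1: Compute energy difference dE = E1 - E2 = 0.1741 - 0.5884 = -0.4143 eV
Step 2: Convert to Joules: dE_J = -0.4143 * 1.602e-19 = -6.637e-20 J
Step 3: Compute exponent = -dE_J / (kB * T) = -(-6.637e-20) / (1.381e-23 * 904.8) = 5.312
Step 4: P(E1)/P(E2) = exp(5.312) = 202.7

202.7


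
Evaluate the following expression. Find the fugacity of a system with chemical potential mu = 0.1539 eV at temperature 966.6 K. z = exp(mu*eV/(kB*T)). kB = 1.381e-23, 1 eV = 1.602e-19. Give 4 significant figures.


Step 1: Convert mu to Joules: 0.1539*1.602e-19 = 2.465e-20 J
Step 2: kB*T = 1.381e-23*966.6 = 1.335e-20 J
Step 3: mu/(kB*T) = 1.847
Step 4: z = exp(1.847) = 6.341

6.341


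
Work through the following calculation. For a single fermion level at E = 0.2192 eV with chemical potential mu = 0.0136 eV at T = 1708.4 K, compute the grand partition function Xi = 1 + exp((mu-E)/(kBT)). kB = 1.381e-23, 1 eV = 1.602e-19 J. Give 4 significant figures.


Step 1: (mu - E) = 0.0136 - 0.2192 = -0.2056 eV
Step 2: x = (mu-E)*eV/(kB*T) = -0.2056*1.602e-19/(1.381e-23*1708.4) = -1.396
Step 3: exp(x) = 0.2476
Step 4: Xi = 1 + 0.2476 = 1.248

1.248


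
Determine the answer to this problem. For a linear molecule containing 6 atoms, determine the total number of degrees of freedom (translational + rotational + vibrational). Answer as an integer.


Step 1: Translational DOF = 3
Step 2: Rotational DOF (linear) = 2
Step 3: Vibrational DOF = 3*6 - 5 = 13
Step 4: Total = 3 + 2 + 13 = 18

18


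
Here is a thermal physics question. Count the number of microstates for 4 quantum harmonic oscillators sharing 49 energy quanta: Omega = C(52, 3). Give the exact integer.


Step 1: Use binomial coefficient C(52, 3)
Step 2: Numerator = 52! / 49!
Step 3: Denominator = 3!
Step 4: Omega = 22100

22100


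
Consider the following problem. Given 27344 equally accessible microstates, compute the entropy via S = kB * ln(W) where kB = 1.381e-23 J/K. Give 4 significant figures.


Step 1: ln(W) = ln(27344) = 10.22
Step 2: S = kB * ln(W) = 1.381e-23 * 10.22
Step 3: S = 1.411e-22 J/K

1.411e-22


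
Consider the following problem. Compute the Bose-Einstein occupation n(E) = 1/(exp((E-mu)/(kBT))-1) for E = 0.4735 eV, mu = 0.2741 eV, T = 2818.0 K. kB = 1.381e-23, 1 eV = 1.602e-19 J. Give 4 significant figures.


Step 1: (E - mu) = 0.1994 eV
Step 2: x = (E-mu)*eV/(kB*T) = 0.1994*1.602e-19/(1.381e-23*2818.0) = 0.8208
Step 3: exp(x) = 2.272
Step 4: n = 1/(exp(x)-1) = 0.7859

0.7859


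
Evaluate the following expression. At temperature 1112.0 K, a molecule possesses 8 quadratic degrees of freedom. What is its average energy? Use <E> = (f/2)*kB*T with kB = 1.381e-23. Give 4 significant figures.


Step 1: f/2 = 8/2 = 4
Step 2: kB*T = 1.381e-23 * 1112.0 = 1.536e-20
Step 3: <E> = 4 * 1.536e-20 = 6.143e-20 J

6.143e-20
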